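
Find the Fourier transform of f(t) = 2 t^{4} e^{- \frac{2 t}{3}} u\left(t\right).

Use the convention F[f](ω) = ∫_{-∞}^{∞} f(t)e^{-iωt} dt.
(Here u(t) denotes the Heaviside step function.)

F(ω) = \frac{11664}{\left(3 i \omega + 2\right)^{5}}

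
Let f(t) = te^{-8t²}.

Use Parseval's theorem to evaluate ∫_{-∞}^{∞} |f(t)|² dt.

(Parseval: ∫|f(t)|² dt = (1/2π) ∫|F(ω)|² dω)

∫|f(t)|² dt = \frac{\sqrt{\pi}}{128}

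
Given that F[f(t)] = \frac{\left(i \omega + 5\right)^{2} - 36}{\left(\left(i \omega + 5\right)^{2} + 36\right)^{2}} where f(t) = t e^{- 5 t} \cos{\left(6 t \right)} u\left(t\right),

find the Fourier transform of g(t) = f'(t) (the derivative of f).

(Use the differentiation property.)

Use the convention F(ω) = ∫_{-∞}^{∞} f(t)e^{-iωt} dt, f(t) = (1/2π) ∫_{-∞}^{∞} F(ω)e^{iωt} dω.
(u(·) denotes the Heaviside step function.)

F[g](ω) = \frac{i \omega \left(\left(i \omega + 5\right)^{2} - 36\right)}{\left(\left(i \omega + 5\right)^{2} + 36\right)^{2}}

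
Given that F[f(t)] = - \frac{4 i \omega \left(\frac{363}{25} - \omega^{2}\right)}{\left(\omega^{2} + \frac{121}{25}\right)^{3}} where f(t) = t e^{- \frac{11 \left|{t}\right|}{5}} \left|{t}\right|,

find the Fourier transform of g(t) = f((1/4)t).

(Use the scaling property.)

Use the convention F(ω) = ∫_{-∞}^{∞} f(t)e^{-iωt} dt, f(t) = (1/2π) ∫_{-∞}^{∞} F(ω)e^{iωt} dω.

F[g](ω) = \frac{40000 i \omega \left(400 \omega^{2} - 363\right)}{\left(400 \omega^{2} + 121\right)^{3}}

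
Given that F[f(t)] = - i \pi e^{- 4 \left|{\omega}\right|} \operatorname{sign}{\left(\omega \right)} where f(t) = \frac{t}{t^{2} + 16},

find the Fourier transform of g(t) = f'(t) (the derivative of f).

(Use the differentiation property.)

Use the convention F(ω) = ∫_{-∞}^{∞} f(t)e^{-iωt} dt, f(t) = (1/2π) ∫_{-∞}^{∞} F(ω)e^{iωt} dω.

F[g](ω) = \pi \omega e^{- 4 \left|{\omega}\right|} \operatorname{sign}{\left(\omega \right)}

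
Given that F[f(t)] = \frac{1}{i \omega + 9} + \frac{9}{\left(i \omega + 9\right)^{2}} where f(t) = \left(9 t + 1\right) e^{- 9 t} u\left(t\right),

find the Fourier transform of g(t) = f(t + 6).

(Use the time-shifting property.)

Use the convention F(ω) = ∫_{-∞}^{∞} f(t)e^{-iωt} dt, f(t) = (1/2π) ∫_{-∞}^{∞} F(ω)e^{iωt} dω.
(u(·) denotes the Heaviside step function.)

F[g](ω) = \frac{\left(- i \omega - 18\right) e^{6 i \omega}}{\omega^{2} - 18 i \omega - 81}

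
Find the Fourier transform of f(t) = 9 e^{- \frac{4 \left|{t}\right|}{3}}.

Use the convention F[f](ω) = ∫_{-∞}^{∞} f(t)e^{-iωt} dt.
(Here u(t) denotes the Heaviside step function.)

F(ω) = \frac{216}{9 \omega^{2} + 16}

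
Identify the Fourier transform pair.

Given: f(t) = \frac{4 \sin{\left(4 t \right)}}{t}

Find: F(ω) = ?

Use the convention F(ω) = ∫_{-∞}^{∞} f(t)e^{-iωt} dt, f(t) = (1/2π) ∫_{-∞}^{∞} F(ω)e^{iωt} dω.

F(ω) = \begin{cases} 4 \pi & \text{for}\: \omega > -4 \wedge \omega < 4 \\0 & \text{otherwise} \end{cases}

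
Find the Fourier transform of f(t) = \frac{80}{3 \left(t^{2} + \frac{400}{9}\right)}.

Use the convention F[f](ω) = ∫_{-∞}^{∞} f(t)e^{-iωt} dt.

F(ω) = 4 \pi e^{- \frac{20 \left|{\omega}\right|}{3}}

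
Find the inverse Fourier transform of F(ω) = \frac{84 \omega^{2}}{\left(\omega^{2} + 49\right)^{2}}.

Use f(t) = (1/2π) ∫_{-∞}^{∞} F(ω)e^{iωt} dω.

f(t) = 3 \left(1 - 7 \left|{t}\right|\right) e^{- 7 \left|{t}\right|}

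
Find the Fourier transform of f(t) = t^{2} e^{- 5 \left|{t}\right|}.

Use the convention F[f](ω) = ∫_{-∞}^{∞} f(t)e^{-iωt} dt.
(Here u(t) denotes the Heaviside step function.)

F(ω) = \frac{20 \left(25 - 3 \omega^{2}\right)}{\left(\omega^{2} + 25\right)^{3}}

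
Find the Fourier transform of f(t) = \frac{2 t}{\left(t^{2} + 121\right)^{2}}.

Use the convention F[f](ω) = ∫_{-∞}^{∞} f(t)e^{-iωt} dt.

F(ω) = - \frac{i \pi \omega e^{- 11 \left|{\omega}\right|}}{11}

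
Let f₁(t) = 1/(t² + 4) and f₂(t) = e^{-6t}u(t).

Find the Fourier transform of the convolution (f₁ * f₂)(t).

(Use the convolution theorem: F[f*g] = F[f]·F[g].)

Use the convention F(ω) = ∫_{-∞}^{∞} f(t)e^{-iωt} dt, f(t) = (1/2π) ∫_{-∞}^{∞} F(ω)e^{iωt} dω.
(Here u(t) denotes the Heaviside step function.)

F[f₁*f₂](ω) = \frac{\pi e^{- 2 \left|{\omega}\right|}}{2 \left(i \omega + 6\right)}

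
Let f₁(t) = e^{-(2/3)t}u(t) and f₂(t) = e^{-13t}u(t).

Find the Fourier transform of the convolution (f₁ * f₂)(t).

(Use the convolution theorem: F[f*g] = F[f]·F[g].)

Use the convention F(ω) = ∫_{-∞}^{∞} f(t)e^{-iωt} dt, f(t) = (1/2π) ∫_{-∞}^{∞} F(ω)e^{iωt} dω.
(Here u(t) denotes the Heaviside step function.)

F[f₁*f₂](ω) = \frac{3}{\left(i \omega + 13\right) \left(3 i \omega + 2\right)}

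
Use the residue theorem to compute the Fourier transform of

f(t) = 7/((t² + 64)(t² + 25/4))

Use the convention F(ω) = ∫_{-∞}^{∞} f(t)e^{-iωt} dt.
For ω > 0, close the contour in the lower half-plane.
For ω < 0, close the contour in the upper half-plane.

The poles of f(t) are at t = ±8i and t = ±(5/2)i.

Let g(z) = f(z)e^{-iωz}; for large |z| the factor e^{-iωz} decays in the lower half-plane when ω > 0 and in the upper half-plane when ω < 0.

Case ω > 0 (lower half-plane, clockwise contour ⇒ F(ω) = -2πi·ΣRes):
  Res_{z = - 8 i} g(z) = - \frac{i e^{- 8 \omega}}{132}
  Res_{z = - \frac{5 i}{2}} g(z) = \frac{4 i e^{- \frac{5 \omega}{2}}}{165}
  F(ω) = -2πi·ΣRes = - \frac{\pi e^{- 8 \omega}}{66} + \frac{8 \pi e^{- \frac{5 \omega}{2}}}{165}

Case ω < 0 (upper half-plane, counterclockwise contour ⇒ F(ω) = +2πi·ΣRes):
  Res_{z = 8 i} g(z) = \frac{i e^{8 \omega}}{132}
  Res_{z = \frac{5 i}{2}} g(z) = - \frac{4 i e^{\frac{5 \omega}{2}}}{165}
  F(ω) = 2πi·ΣRes = \frac{\pi \left(16 e^{\frac{5 \omega}{2}} - 5 e^{8 \omega}\right)}{330}

Both cases combine into a single formula in |ω|:

F(ω) = - \frac{\pi e^{- 8 \left|{\omega}\right|}}{66} + \frac{8 \pi e^{- \frac{5 \left|{\omega}\right|}{2}}}{165}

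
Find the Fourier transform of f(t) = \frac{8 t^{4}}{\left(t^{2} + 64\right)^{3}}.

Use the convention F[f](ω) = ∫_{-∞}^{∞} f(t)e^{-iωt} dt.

F(ω) = \frac{\pi \left(64 \omega^{2} - 40 \left|{\omega}\right| + 3\right) e^{- 8 \left|{\omega}\right|}}{8}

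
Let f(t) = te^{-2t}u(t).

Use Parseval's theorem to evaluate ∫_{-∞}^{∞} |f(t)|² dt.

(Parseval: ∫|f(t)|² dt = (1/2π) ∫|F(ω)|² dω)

∫|f(t)|² dt = \frac{1}{32}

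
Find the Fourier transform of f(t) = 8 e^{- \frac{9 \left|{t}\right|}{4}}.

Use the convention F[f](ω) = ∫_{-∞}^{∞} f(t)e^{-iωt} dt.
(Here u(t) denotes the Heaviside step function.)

F(ω) = \frac{576}{16 \omega^{2} + 81}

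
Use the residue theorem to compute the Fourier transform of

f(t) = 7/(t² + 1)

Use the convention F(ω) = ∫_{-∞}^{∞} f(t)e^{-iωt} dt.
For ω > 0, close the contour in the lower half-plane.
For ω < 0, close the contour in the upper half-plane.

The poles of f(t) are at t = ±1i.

Let g(z) = f(z)e^{-iωz}; for large |z| the factor e^{-iωz} decays in the lower half-plane when ω > 0 and in the upper half-plane when ω < 0.

Case ω > 0 (lower half-plane, clockwise contour ⇒ F(ω) = -2πi·ΣRes):
  Res_{z = - i} g(z) = \frac{7 i e^{- \omega}}{2}
  F(ω) = -2πi·ΣRes = 7 \pi e^{- \omega}

Case ω < 0 (upper half-plane, counterclockwise contour ⇒ F(ω) = +2πi·ΣRes):
  Res_{z = i} g(z) = - \frac{7 i e^{\omega}}{2}
  F(ω) = 2πi·ΣRes = 7 \pi e^{\omega}

Both cases combine into a single formula in |ω|:

F(ω) = 7 \pi e^{- \left|{\omega}\right|}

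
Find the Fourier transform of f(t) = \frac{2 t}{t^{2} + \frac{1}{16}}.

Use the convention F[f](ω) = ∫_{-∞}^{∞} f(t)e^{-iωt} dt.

F(ω) = - 2 i \pi e^{- \frac{\left|{\omega}\right|}{4}} \operatorname{sign}{\left(\omega \right)}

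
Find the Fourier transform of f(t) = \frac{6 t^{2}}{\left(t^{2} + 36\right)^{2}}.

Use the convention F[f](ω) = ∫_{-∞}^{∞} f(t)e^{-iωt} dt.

F(ω) = \frac{\pi \left(1 - 6 \left|{\omega}\right|\right) e^{- 6 \left|{\omega}\right|}}{2}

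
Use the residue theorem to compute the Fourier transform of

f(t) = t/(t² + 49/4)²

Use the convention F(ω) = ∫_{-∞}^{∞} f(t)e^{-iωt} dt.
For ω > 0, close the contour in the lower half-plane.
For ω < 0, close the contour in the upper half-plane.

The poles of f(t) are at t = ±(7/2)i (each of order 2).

Let g(z) = f(z)e^{-iωz}; for large |z| the factor e^{-iωz} decays in the lower half-plane when ω > 0 and in the upper half-plane when ω < 0.

Case ω > 0 (lower half-plane, clockwise contour ⇒ F(ω) = -2πi·ΣRes):
  Res_{z = - \frac{7 i}{2}} g(z) = \frac{\omega e^{- \frac{7 \omega}{2}}}{14} (pole of order 2)
  F(ω) = -2πi·ΣRes = - \frac{i \pi \omega e^{- \frac{7 \omega}{2}}}{7}

Case ω < 0 (upper half-plane, counterclockwise contour ⇒ F(ω) = +2πi·ΣRes):
  Res_{z = \frac{7 i}{2}} g(z) = - \frac{\omega e^{\frac{7 \omega}{2}}}{14} (pole of order 2)
  F(ω) = 2πi·ΣRes = - \frac{i \pi \omega e^{\frac{7 \omega}{2}}}{7}

Both cases combine into a single formula in |ω|:

F(ω) = - \frac{i \pi \omega e^{- \frac{7 \left|{\omega}\right|}{2}}}{7}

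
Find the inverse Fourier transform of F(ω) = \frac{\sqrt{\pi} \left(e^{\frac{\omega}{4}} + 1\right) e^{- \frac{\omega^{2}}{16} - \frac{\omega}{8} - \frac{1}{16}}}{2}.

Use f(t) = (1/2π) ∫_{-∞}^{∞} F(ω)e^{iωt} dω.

f(t) = 2 e^{- 4 t^{2}} \cos{\left(t \right)}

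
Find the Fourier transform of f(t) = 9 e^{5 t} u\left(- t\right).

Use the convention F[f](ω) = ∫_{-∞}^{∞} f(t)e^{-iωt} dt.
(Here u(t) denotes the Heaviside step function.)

F(ω) = - \frac{9}{i \omega - 5}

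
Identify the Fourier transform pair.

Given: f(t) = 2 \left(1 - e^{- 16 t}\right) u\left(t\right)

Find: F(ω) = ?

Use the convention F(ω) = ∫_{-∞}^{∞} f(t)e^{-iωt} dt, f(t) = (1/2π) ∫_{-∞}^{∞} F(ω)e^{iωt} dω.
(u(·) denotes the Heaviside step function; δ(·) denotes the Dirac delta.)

F(ω) = 2 \pi \delta\left(\omega\right) - \frac{32 i}{\omega \left(i \omega + 16\right)}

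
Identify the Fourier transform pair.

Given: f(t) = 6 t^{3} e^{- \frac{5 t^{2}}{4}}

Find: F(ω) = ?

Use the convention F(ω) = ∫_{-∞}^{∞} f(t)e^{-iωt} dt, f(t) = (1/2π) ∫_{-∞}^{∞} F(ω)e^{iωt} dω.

F(ω) = \frac{48 \sqrt{5} i \sqrt{\pi} \omega \left(2 \omega^{2} - 15\right) e^{- \frac{\omega^{2}}{5}}}{625}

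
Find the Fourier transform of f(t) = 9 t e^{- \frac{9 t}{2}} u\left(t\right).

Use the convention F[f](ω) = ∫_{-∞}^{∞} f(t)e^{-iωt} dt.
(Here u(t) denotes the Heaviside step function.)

F(ω) = \frac{36}{\left(2 i \omega + 9\right)^{2}}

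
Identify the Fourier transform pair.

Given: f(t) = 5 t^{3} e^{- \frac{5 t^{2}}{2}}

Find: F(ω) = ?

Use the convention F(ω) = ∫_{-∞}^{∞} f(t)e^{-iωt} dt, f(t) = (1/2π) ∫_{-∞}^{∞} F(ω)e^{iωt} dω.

F(ω) = \frac{\sqrt{10} i \sqrt{\pi} \omega \left(\omega^{2} - 15\right) e^{- \frac{\omega^{2}}{10}}}{125}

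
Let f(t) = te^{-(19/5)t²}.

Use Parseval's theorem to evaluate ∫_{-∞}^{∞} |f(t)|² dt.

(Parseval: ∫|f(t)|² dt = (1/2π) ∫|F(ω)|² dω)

∫|f(t)|² dt = \frac{5 \sqrt{190} \sqrt{\pi}}{2888}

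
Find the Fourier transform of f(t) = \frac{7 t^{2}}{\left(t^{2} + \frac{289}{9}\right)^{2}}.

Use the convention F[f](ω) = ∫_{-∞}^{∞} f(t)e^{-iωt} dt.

F(ω) = \frac{7 \pi \left(3 - 17 \left|{\omega}\right|\right) e^{- \frac{17 \left|{\omega}\right|}{3}}}{34}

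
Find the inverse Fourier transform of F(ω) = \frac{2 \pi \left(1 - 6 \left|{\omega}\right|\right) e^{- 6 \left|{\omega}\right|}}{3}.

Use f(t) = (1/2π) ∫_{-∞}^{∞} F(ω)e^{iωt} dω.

f(t) = \frac{8 t^{2}}{\left(t^{2} + 36\right)^{2}}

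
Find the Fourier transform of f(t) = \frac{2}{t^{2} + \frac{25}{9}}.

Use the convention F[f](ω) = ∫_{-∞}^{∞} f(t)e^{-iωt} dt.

F(ω) = \frac{6 \pi e^{- \frac{5 \left|{\omega}\right|}{3}}}{5}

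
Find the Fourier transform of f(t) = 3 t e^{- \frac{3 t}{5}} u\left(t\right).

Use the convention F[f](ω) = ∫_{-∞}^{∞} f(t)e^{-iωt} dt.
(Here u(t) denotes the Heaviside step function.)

F(ω) = \frac{75}{\left(5 i \omega + 3\right)^{2}}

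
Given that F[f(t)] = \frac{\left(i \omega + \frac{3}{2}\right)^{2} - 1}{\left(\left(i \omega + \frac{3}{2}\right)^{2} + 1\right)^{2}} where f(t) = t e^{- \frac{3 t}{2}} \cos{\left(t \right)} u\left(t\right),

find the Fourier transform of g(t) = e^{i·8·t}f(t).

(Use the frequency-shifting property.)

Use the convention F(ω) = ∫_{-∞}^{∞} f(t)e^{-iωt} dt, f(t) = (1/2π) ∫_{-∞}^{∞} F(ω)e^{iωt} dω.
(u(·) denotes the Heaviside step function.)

F[g](ω) = \frac{4 \left(\left(2 i \left(\omega - 8\right) + 3\right)^{2} - 4\right)}{\left(\left(2 i \left(\omega - 8\right) + 3\right)^{2} + 4\right)^{2}}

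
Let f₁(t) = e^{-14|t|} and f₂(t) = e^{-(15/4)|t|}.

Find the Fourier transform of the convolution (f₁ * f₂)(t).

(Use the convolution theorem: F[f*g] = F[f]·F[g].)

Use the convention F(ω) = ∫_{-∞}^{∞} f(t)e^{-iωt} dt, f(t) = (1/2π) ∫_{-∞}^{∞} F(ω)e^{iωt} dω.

F[f₁*f₂](ω) = \frac{3360}{\left(\omega^{2} + 196\right) \left(16 \omega^{2} + 225\right)}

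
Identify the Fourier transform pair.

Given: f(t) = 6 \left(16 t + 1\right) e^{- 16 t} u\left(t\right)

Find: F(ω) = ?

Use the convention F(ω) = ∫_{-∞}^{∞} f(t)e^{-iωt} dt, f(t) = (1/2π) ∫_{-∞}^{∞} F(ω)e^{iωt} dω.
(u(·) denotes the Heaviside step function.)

F(ω) = \frac{6 \left(- i \omega - 32\right)}{\omega^{2} - 32 i \omega - 256}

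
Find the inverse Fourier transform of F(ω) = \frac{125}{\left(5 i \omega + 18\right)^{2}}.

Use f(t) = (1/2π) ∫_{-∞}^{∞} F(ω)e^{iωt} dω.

f(t) = 5 t e^{- \frac{18 t}{5}} u\left(t\right)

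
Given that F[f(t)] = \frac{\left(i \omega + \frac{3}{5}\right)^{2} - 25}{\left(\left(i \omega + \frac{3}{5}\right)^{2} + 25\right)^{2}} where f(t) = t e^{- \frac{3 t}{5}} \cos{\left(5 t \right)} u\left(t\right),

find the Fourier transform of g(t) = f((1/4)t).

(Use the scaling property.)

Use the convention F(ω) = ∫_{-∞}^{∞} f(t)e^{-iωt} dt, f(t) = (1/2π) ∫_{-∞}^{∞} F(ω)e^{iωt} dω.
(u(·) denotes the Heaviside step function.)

F[g](ω) = \frac{100 \left(\left(20 i \omega + 3\right)^{2} - 625\right)}{\left(\left(20 i \omega + 3\right)^{2} + 625\right)^{2}}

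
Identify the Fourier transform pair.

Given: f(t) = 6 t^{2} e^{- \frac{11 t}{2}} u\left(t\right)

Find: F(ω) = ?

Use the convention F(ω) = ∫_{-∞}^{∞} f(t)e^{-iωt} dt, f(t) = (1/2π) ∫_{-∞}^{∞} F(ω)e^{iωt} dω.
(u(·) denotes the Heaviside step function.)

F(ω) = \frac{96}{\left(2 i \omega + 11\right)^{3}}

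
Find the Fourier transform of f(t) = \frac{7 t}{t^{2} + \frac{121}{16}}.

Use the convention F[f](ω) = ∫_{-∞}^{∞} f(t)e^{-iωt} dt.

F(ω) = - 7 i \pi e^{- \frac{11 \left|{\omega}\right|}{4}} \operatorname{sign}{\left(\omega \right)}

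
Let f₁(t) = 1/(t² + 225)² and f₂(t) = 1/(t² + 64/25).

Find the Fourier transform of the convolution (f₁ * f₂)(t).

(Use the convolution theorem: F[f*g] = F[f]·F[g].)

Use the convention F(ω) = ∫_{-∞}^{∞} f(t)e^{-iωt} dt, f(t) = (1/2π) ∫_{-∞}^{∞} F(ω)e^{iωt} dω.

F[f₁*f₂](ω) = \frac{\pi^{2} \left(15 \left|{\omega}\right| + 1\right) e^{- \frac{83 \left|{\omega}\right|}{5}}}{10800}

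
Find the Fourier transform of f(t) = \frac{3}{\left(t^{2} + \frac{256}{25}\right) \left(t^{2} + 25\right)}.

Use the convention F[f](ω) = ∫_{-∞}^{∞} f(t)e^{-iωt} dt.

F(ω) = - \frac{5 \pi e^{- 5 \left|{\omega}\right|}}{123} + \frac{125 \pi e^{- \frac{16 \left|{\omega}\right|}{5}}}{1968}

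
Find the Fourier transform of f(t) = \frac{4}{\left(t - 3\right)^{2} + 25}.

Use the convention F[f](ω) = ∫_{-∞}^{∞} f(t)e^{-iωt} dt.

F(ω) = \frac{4 \pi e^{- 3 i \omega - 5 \left|{\omega}\right|}}{5}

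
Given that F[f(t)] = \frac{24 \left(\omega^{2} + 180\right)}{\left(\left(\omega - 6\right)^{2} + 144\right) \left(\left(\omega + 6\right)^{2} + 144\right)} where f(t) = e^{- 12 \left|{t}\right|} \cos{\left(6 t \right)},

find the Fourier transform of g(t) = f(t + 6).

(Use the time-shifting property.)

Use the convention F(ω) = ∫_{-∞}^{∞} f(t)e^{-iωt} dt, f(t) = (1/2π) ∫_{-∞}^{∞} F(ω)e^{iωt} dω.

F[g](ω) = \frac{24 \left(\omega^{2} + 180\right) e^{6 i \omega}}{\omega^{4} + 216 \omega^{2} + 32400}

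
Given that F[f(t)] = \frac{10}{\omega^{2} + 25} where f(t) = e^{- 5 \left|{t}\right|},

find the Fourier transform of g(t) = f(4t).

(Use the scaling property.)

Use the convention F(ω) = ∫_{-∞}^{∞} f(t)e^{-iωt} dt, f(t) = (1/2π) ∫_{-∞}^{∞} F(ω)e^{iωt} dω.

F[g](ω) = \frac{40}{\omega^{2} + 400}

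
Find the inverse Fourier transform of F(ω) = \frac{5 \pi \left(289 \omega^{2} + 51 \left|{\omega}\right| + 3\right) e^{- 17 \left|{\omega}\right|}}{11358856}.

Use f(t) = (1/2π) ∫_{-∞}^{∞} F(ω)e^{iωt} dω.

f(t) = \frac{5}{\left(t^{2} + 289\right)^{3}}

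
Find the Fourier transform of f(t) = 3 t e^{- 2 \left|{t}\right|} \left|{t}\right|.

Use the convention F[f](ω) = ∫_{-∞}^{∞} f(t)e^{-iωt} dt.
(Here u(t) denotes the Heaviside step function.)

F(ω) = \frac{12 i \omega \left(\omega^{2} - 12\right)}{\left(\omega^{2} + 4\right)^{3}}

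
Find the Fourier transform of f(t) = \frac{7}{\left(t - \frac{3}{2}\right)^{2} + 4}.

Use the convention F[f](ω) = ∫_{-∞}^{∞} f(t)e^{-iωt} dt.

F(ω) = \frac{7 \pi e^{- \frac{3 i \omega}{2} - 2 \left|{\omega}\right|}}{2}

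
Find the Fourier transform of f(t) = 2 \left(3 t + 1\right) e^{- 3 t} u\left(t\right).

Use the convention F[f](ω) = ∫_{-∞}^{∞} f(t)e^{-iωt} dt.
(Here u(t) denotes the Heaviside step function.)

F(ω) = \frac{2 \left(- i \omega - 6\right)}{\omega^{2} - 6 i \omega - 9}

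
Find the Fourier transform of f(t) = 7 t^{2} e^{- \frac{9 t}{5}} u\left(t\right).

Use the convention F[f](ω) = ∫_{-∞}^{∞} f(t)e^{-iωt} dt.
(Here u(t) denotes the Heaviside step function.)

F(ω) = \frac{1750}{\left(5 i \omega + 9\right)^{3}}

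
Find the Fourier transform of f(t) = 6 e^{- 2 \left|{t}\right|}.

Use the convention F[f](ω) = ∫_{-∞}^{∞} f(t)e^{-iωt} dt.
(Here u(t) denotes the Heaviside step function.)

F(ω) = \frac{24}{\omega^{2} + 4}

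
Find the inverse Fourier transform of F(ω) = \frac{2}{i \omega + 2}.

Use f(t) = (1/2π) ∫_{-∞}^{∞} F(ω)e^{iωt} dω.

f(t) = 2 e^{- 2 t} u\left(t\right)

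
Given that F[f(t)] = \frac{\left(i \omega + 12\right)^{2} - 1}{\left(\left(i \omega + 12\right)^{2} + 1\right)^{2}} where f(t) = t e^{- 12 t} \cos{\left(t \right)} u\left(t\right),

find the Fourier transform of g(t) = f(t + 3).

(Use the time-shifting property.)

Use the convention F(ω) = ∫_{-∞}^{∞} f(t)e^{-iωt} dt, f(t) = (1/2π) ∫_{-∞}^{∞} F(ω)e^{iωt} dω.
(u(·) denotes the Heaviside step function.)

F[g](ω) = \frac{\left(\left(i \omega + 12\right)^{2} - 1\right) e^{3 i \omega}}{\left(\left(i \omega + 12\right)^{2} + 1\right)^{2}}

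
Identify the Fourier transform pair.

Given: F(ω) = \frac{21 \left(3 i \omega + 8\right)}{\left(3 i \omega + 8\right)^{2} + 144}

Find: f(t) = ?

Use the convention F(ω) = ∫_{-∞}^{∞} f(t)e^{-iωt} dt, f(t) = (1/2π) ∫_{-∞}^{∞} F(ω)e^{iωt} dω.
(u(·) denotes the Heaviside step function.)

f(t) = 7 e^{- \frac{8 t}{3}} \cos{\left(4 t \right)} u\left(t\right)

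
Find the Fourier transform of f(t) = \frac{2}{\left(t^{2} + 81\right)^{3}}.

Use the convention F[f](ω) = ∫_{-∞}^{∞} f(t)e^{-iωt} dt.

F(ω) = \frac{\pi \left(27 \omega^{2} + 9 \left|{\omega}\right| + 1\right) e^{- 9 \left|{\omega}\right|}}{78732}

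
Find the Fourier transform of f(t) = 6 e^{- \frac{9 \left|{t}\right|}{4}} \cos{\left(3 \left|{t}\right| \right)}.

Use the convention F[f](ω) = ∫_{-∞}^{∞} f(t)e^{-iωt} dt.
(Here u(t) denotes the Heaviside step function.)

F(ω) = \frac{432 \left(16 \omega^{2} + 225\right)}{256 \omega^{4} - 2016 \omega^{2} + 50625}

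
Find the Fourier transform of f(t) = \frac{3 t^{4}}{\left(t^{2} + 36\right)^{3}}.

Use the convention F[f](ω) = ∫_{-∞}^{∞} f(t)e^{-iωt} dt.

F(ω) = \frac{3 \pi \left(12 \omega^{2} - 10 \left|{\omega}\right| + 1\right) e^{- 6 \left|{\omega}\right|}}{16}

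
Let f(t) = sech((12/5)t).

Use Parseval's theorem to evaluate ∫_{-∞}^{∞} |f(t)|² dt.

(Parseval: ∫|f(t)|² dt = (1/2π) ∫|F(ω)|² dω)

∫|f(t)|² dt = \frac{5}{6}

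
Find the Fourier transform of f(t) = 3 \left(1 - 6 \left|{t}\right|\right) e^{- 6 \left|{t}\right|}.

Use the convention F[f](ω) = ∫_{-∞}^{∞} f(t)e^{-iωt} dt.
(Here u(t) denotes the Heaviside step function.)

F(ω) = \frac{72 \omega^{2}}{\left(\omega^{2} + 36\right)^{2}}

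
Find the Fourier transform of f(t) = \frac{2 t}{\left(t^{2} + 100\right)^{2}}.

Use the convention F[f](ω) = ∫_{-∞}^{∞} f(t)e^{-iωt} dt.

F(ω) = - \frac{i \pi \omega e^{- 10 \left|{\omega}\right|}}{10}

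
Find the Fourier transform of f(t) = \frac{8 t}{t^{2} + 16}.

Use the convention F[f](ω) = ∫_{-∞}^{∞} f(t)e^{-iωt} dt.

F(ω) = - 8 i \pi e^{- 4 \left|{\omega}\right|} \operatorname{sign}{\left(\omega \right)}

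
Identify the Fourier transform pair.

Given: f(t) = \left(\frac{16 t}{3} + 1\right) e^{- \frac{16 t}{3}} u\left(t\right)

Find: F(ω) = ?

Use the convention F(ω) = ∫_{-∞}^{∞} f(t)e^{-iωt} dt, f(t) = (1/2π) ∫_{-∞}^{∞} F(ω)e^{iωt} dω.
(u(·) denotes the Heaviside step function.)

F(ω) = \frac{3 \left(- 3 i \omega - 32\right)}{9 \omega^{2} - 96 i \omega - 256}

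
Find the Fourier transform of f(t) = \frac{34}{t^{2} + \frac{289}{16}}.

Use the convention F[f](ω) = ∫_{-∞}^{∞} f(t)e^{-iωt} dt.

F(ω) = 8 \pi e^{- \frac{17 \left|{\omega}\right|}{4}}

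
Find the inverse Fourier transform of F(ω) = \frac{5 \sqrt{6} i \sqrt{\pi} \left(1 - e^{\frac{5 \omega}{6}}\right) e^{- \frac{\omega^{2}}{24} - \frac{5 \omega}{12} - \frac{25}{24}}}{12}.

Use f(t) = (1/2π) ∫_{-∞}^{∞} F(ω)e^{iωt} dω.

f(t) = 5 e^{- 6 t^{2}} \sin{\left(5 t \right)}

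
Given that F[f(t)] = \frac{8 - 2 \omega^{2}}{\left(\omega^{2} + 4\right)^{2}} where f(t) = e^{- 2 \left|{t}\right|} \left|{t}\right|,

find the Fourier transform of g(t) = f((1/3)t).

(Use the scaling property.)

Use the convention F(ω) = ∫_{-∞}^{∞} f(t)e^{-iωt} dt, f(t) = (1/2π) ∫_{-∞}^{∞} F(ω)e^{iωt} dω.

F[g](ω) = \frac{6 \left(4 - 9 \omega^{2}\right)}{\left(9 \omega^{2} + 4\right)^{2}}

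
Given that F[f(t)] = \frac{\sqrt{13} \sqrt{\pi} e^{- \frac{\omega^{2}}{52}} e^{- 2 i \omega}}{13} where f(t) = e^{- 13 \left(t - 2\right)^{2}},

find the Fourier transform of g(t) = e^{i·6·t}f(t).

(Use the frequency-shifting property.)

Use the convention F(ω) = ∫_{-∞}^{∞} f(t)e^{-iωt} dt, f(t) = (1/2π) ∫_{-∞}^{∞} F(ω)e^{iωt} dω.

F[g](ω) = \frac{\sqrt{13} \sqrt{\pi} e^{- \frac{\left(\omega - 6\right) \left(\omega - 6 + 104 i\right)}{52}}}{13}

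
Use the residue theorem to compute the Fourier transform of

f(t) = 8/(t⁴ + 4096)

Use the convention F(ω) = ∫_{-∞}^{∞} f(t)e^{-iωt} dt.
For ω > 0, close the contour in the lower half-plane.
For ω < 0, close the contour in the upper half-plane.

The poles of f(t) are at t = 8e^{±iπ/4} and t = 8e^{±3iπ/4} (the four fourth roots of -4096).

Let g(z) = f(z)e^{-iωz}; for large |z| the factor e^{-iωz} decays in the lower half-plane when ω > 0 and in the upper half-plane when ω < 0.

Case ω > 0 (lower half-plane, clockwise contour ⇒ F(ω) = -2πi·ΣRes):
  Res_{z = - 4 \sqrt{2} - 4 \sqrt{2} i} g(z) = \frac{\sqrt{2} i \left(1 - i\right) e^{4 \sqrt{2} \omega \left(-1 + i\right)}}{512}
  Res_{z = 4 \sqrt{2} - 4 \sqrt{2} i} g(z) = \frac{\sqrt{2} i \left(1 + i\right) e^{- 4 \sqrt{2} \omega \left(1 + i\right)}}{512}
  F(ω) = -2πi·ΣRes = \frac{\sqrt{2} \pi \left(1 - i\right) \left(e^{8 \sqrt{2} i \omega} + i\right) e^{- 4 \sqrt{2} \omega \left(1 + i\right)}}{256} = \frac{\sqrt{2} \pi \left(\sin{\left(4 \sqrt{2} \omega \right)} + \cos{\left(4 \sqrt{2} \omega \right)}\right) e^{- 4 \sqrt{2} \omega}}{128}

Case ω < 0 (upper half-plane, counterclockwise contour ⇒ F(ω) = +2πi·ΣRes):
  Res_{z = 4 \sqrt{2} + 4 \sqrt{2} i} g(z) = \frac{\sqrt{2} i \left(-1 + i\right) e^{4 \sqrt{2} \omega \left(1 - i\right)}}{512}
  Res_{z = - 4 \sqrt{2} + 4 \sqrt{2} i} g(z) = \frac{\sqrt{2} \left(1 - i\right) e^{4 \sqrt{2} \omega \left(1 + i\right)}}{512}
  F(ω) = 2πi·ΣRes = - \frac{\sqrt{2} i \pi \left(i \left(1 - i\right) e^{4 \sqrt{2} \omega \left(1 - i\right)} - \left(1 - i\right) e^{4 \sqrt{2} \omega \left(1 + i\right)}\right)}{256} = \frac{\sqrt{2} \pi \left(- \sin{\left(4 \sqrt{2} \omega \right)} + \cos{\left(4 \sqrt{2} \omega \right)}\right) e^{4 \sqrt{2} \omega}}{128}

Both cases combine into a single formula in |ω|:

F(ω) = \frac{\sqrt{2} \pi \left(\sin{\left(4 \sqrt{2} \left|{\omega}\right| \right)} + \cos{\left(4 \sqrt{2} \left|{\omega}\right| \right)}\right) e^{- 4 \sqrt{2} \left|{\omega}\right|}}{128}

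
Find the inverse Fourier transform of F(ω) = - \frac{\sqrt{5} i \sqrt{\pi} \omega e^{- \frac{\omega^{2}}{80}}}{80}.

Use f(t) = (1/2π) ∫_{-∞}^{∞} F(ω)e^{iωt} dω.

f(t) = 5 t e^{- 20 t^{2}}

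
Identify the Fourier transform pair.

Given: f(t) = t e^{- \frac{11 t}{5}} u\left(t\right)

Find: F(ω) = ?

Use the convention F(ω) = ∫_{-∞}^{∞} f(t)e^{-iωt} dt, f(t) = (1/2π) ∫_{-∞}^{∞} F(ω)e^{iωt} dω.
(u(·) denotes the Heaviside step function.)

F(ω) = \frac{25}{\left(5 i \omega + 11\right)^{2}}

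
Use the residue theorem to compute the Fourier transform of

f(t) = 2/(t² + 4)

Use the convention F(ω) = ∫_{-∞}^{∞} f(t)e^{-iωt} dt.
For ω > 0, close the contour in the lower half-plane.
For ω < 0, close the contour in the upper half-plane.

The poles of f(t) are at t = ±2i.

Let g(z) = f(z)e^{-iωz}; for large |z| the factor e^{-iωz} decays in the lower half-plane when ω > 0 and in the upper half-plane when ω < 0.

Case ω > 0 (lower half-plane, clockwise contour ⇒ F(ω) = -2πi·ΣRes):
  Res_{z = - 2 i} g(z) = \frac{i e^{- 2 \omega}}{2}
  F(ω) = -2πi·ΣRes = \pi e^{- 2 \omega}

Case ω < 0 (upper half-plane, counterclockwise contour ⇒ F(ω) = +2πi·ΣRes):
  Res_{z = 2 i} g(z) = - \frac{i e^{2 \omega}}{2}
  F(ω) = 2πi·ΣRes = \pi e^{2 \omega}

Both cases combine into a single formula in |ω|:

F(ω) = \pi e^{- 2 \left|{\omega}\right|}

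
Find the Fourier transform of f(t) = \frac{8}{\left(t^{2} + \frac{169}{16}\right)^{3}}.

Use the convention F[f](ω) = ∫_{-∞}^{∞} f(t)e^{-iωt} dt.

F(ω) = \frac{64 \pi \left(169 \omega^{2} + 156 \left|{\omega}\right| + 48\right) e^{- \frac{13 \left|{\omega}\right|}{4}}}{371293}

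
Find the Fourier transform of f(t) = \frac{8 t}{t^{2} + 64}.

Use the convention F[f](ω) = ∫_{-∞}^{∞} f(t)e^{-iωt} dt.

F(ω) = - 8 i \pi e^{- 8 \left|{\omega}\right|} \operatorname{sign}{\left(\omega \right)}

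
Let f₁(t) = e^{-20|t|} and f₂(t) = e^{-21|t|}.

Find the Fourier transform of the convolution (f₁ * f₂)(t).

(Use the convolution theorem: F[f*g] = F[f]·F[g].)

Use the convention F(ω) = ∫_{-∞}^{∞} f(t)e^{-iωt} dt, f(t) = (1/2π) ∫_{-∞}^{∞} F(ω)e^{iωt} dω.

F[f₁*f₂](ω) = \frac{1680}{\left(\omega^{2} + 400\right) \left(\omega^{2} + 441\right)}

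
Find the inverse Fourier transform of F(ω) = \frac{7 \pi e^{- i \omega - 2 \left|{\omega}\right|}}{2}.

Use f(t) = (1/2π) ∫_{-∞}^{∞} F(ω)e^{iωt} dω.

f(t) = \frac{7}{\left(t - 1\right)^{2} + 4}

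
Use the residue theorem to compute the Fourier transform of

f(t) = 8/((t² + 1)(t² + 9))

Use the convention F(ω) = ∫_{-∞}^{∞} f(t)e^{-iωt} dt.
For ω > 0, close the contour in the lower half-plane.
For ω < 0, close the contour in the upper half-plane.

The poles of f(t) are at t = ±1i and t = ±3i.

Let g(z) = f(z)e^{-iωz}; for large |z| the factor e^{-iωz} decays in the lower half-plane when ω > 0 and in the upper half-plane when ω < 0.

Case ω > 0 (lower half-plane, clockwise contour ⇒ F(ω) = -2πi·ΣRes):
  Res_{z = - i} g(z) = \frac{i e^{- \omega}}{2}
  Res_{z = - 3 i} g(z) = - \frac{i e^{- 3 \omega}}{6}
  F(ω) = -2πi·ΣRes = \pi e^{- \omega} - \frac{\pi e^{- 3 \omega}}{3}

Case ω < 0 (upper half-plane, counterclockwise contour ⇒ F(ω) = +2πi·ΣRes):
  Res_{z = i} g(z) = - \frac{i e^{\omega}}{2}
  Res_{z = 3 i} g(z) = \frac{i e^{3 \omega}}{6}
  F(ω) = 2πi·ΣRes = \frac{\pi \left(3 - e^{2 \omega}\right) e^{\omega}}{3}

Both cases combine into a single formula in |ω|:

F(ω) = \pi e^{- \left|{\omega}\right|} - \frac{\pi e^{- 3 \left|{\omega}\right|}}{3}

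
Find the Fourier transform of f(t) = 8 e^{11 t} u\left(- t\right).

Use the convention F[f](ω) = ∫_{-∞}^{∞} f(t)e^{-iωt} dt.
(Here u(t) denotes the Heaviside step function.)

F(ω) = - \frac{8}{i \omega - 11}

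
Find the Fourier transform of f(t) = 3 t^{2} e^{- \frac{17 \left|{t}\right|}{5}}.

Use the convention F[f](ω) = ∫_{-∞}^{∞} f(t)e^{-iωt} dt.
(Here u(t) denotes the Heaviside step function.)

F(ω) = \frac{25500 \left(289 - 75 \omega^{2}\right)}{\left(25 \omega^{2} + 289\right)^{3}}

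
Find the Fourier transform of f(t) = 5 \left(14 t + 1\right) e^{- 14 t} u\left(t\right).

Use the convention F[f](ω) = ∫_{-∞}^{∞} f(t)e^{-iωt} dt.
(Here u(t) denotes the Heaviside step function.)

F(ω) = \frac{5 \left(- i \omega - 28\right)}{\omega^{2} - 28 i \omega - 196}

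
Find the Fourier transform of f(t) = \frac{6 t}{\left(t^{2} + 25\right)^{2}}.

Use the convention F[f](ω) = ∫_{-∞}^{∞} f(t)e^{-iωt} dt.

F(ω) = - \frac{3 i \pi \omega e^{- 5 \left|{\omega}\right|}}{5}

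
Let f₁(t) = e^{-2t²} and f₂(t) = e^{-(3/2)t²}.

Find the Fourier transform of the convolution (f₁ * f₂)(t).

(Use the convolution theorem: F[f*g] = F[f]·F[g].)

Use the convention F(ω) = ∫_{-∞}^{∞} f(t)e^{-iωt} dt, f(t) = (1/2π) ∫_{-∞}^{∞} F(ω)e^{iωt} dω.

F[f₁*f₂](ω) = \frac{\sqrt{3} \pi e^{- \frac{7 \omega^{2}}{24}}}{3}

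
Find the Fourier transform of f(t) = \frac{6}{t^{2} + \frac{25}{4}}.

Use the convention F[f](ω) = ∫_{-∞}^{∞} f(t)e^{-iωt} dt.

F(ω) = \frac{12 \pi e^{- \frac{5 \left|{\omega}\right|}{2}}}{5}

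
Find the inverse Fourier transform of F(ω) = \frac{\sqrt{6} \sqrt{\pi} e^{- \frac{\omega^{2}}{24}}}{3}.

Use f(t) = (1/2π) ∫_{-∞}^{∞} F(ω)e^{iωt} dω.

f(t) = 2 e^{- 6 t^{2}}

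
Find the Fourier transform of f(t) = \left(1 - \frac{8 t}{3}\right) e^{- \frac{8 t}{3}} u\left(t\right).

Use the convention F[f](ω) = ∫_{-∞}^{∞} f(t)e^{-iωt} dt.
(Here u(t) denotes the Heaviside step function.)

F(ω) = \frac{9 i \omega}{- 9 \omega^{2} + 48 i \omega + 64}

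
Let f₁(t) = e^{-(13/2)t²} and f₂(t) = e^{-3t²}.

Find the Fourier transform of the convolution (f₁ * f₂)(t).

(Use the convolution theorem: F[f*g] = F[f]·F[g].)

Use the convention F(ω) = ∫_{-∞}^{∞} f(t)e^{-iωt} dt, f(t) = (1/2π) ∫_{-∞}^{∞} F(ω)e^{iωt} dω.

F[f₁*f₂](ω) = \frac{\sqrt{78} \pi e^{- \frac{19 \omega^{2}}{156}}}{39}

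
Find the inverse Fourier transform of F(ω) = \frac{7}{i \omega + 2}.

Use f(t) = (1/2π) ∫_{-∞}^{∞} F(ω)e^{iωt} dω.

f(t) = 7 e^{- 2 t} u\left(t\right)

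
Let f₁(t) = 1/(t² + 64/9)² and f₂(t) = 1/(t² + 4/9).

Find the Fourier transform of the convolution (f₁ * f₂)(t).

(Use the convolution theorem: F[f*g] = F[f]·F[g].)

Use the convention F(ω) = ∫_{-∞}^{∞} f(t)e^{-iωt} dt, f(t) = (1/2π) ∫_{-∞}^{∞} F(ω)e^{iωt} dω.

F[f₁*f₂](ω) = \frac{27 \pi^{2} \left(8 \left|{\omega}\right| + 3\right) e^{- \frac{10 \left|{\omega}\right|}{3}}}{2048}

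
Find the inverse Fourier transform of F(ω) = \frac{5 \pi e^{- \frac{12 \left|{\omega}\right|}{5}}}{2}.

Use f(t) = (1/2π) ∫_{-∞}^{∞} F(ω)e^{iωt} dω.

f(t) = \frac{6}{t^{2} + \frac{144}{25}}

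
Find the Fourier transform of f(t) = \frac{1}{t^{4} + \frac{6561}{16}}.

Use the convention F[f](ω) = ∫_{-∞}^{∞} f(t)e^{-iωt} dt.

F(ω) = \frac{8 \pi e^{- \frac{9 \sqrt{2} \left|{\omega}\right|}{4}} \sin{\left(\frac{9 \sqrt{2} \left|{\omega}\right|}{4} + \frac{\pi}{4} \right)}}{729}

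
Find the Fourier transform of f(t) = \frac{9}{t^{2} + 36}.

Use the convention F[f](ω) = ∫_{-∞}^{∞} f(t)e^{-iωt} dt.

F(ω) = \frac{3 \pi e^{- 6 \left|{\omega}\right|}}{2}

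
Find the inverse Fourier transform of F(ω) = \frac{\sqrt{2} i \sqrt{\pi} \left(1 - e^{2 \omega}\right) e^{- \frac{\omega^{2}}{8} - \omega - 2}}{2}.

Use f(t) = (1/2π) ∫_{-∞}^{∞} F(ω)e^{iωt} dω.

f(t) = 2 e^{- 2 t^{2}} \sin{\left(4 t \right)}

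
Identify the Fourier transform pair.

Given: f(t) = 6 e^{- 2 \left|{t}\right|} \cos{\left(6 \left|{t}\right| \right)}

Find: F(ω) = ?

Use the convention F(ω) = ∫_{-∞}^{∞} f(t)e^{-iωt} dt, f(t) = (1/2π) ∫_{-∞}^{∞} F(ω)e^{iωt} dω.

F(ω) = \frac{24 \left(\omega^{2} + 40\right)}{\omega^{4} - 64 \omega^{2} + 1600}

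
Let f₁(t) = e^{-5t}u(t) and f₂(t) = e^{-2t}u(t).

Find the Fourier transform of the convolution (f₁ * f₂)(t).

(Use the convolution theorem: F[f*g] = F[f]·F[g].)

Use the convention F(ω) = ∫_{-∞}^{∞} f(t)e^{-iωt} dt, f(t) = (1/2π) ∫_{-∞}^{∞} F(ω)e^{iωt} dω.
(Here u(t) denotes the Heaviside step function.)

F[f₁*f₂](ω) = \frac{1}{\left(i \omega + 2\right) \left(i \omega + 5\right)}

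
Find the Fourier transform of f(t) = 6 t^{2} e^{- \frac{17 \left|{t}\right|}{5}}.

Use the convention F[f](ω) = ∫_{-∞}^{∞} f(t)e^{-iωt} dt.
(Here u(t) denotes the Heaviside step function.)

F(ω) = \frac{51000 \left(289 - 75 \omega^{2}\right)}{\left(25 \omega^{2} + 289\right)^{3}}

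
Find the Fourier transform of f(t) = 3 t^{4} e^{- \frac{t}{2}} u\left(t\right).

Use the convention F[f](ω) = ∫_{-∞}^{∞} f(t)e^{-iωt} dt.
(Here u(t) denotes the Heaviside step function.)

F(ω) = \frac{2304}{\left(2 i \omega + 1\right)^{5}}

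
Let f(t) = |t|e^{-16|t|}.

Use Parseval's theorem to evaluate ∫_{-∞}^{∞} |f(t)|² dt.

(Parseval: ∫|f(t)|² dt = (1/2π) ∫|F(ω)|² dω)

∫|f(t)|² dt = \frac{1}{8192}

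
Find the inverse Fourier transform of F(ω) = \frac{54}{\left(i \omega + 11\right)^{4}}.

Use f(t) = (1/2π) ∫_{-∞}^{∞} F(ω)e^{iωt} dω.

f(t) = 9 t^{3} e^{- 11 t} u\left(t\right)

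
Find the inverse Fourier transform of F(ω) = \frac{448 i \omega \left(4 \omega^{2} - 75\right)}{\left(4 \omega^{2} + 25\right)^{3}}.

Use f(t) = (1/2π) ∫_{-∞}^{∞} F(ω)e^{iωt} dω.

f(t) = 7 t e^{- \frac{5 \left|{t}\right|}{2}} \left|{t}\right|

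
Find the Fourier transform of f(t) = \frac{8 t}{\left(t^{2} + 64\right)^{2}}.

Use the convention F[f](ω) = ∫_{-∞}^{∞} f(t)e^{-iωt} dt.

F(ω) = - \frac{i \pi \omega e^{- 8 \left|{\omega}\right|}}{2}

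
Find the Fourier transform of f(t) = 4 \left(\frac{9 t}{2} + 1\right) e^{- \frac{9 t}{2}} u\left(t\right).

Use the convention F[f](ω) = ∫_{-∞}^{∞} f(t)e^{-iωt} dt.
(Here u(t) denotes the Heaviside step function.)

F(ω) = \frac{16 \left(- i \omega - 9\right)}{4 \omega^{2} - 36 i \omega - 81}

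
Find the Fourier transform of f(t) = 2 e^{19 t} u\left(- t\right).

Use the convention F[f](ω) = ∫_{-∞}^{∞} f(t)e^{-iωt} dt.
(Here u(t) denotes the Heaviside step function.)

F(ω) = - \frac{2}{i \omega - 19}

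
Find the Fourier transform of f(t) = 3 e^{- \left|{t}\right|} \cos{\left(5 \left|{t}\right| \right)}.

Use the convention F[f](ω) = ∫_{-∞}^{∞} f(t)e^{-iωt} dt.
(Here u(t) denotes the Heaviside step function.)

F(ω) = \frac{6 \left(\omega^{2} + 26\right)}{\omega^{4} - 48 \omega^{2} + 676}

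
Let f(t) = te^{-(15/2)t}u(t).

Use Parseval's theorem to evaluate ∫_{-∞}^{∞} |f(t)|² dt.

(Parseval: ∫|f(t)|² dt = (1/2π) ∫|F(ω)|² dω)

∫|f(t)|² dt = \frac{2}{3375}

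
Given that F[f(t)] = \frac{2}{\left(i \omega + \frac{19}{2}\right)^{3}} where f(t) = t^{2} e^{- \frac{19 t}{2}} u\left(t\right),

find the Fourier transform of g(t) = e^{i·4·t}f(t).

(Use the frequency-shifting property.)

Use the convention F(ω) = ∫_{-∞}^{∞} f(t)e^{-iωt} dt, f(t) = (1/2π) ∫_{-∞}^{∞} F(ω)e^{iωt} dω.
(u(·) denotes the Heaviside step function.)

F[g](ω) = \frac{16}{\left(2 i \left(\omega - 4\right) + 19\right)^{3}}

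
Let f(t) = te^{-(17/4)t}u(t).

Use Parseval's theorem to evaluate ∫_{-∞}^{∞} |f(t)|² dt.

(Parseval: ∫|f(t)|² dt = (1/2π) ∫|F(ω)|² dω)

∫|f(t)|² dt = \frac{16}{4913}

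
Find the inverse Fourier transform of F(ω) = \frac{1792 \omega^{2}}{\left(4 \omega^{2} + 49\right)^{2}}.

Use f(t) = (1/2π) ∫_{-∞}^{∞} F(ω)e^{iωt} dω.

f(t) = 8 \left(1 - \frac{7 \left|{t}\right|}{2}\right) e^{- \frac{7 \left|{t}\right|}{2}}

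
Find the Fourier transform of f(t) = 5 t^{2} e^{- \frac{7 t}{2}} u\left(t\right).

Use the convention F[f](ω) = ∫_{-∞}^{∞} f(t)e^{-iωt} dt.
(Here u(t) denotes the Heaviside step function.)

F(ω) = \frac{80}{\left(2 i \omega + 7\right)^{3}}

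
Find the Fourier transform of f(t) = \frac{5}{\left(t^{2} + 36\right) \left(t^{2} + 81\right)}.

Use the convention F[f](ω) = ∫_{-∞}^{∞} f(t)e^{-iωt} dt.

F(ω) = \frac{\pi \left(3 e^{3 \left|{\omega}\right|} - 2\right) e^{- 9 \left|{\omega}\right|}}{162}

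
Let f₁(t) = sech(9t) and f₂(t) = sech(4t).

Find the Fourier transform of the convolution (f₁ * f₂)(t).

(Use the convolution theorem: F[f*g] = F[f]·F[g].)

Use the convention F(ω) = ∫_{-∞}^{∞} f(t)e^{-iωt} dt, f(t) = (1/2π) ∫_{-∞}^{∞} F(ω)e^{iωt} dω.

F[f₁*f₂](ω) = \frac{\pi^{2}}{36 \cosh{\left(\frac{\pi \omega}{18} \right)} \cosh{\left(\frac{\pi \omega}{8} \right)}}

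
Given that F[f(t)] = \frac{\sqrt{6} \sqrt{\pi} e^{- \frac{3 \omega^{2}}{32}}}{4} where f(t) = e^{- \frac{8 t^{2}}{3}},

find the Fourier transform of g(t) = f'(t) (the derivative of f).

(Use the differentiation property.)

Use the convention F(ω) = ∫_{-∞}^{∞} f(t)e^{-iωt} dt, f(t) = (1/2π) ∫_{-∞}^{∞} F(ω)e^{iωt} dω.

F[g](ω) = \frac{\sqrt{6} i \sqrt{\pi} \omega e^{- \frac{3 \omega^{2}}{32}}}{4}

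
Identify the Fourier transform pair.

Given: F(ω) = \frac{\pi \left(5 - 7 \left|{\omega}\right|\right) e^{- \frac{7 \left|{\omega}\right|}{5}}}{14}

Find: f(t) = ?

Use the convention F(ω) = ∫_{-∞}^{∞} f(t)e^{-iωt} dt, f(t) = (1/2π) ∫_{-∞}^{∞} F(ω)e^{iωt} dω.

f(t) = \frac{t^{2}}{\left(t^{2} + \frac{49}{25}\right)^{2}}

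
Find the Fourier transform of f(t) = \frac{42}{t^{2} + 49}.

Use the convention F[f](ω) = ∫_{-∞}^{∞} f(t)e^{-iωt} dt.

F(ω) = 6 \pi e^{- 7 \left|{\omega}\right|}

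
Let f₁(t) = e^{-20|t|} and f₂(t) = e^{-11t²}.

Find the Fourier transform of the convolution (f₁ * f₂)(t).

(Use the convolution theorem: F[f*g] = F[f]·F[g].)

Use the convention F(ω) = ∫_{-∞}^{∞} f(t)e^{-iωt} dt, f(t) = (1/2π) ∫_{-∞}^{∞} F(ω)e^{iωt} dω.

F[f₁*f₂](ω) = \frac{40 \sqrt{11} \sqrt{\pi} e^{- \frac{\omega^{2}}{44}}}{11 \left(\omega^{2} + 400\right)}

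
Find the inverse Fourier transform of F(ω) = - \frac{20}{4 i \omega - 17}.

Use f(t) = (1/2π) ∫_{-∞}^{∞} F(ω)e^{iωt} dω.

f(t) = 5 e^{\frac{17 t}{4}} u\left(- t\right)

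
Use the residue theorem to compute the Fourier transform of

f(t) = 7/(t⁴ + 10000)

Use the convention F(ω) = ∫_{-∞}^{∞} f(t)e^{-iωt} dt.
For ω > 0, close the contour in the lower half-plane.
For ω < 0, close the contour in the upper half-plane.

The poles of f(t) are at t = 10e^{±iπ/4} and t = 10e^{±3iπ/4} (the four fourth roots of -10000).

Let g(z) = f(z)e^{-iωz}; for large |z| the factor e^{-iωz} decays in the lower half-plane when ω > 0 and in the upper half-plane when ω < 0.

Case ω > 0 (lower half-plane, clockwise contour ⇒ F(ω) = -2πi·ΣRes):
  Res_{z = - 5 \sqrt{2} - 5 \sqrt{2} i} g(z) = \frac{7 \sqrt{2} i \left(1 - i\right) e^{5 \sqrt{2} \omega \left(-1 + i\right)}}{8000}
  Res_{z = 5 \sqrt{2} - 5 \sqrt{2} i} g(z) = \frac{7 \sqrt{2} i \left(1 + i\right) e^{- 5 \sqrt{2} \omega \left(1 + i\right)}}{8000}
  F(ω) = -2πi·ΣRes = \frac{7 \sqrt{2} \pi \left(1 - i\right) \left(e^{10 \sqrt{2} i \omega} + i\right) e^{- 5 \sqrt{2} \omega \left(1 + i\right)}}{4000} = \frac{7 \pi e^{- 5 \sqrt{2} \omega} \sin{\left(5 \sqrt{2} \omega + \frac{\pi}{4} \right)}}{1000}

Case ω < 0 (upper half-plane, counterclockwise contour ⇒ F(ω) = +2πi·ΣRes):
  Res_{z = 5 \sqrt{2} + 5 \sqrt{2} i} g(z) = \frac{7 \sqrt{2} i \left(-1 + i\right) e^{5 \sqrt{2} \omega \left(1 - i\right)}}{8000}
  Res_{z = - 5 \sqrt{2} + 5 \sqrt{2} i} g(z) = \frac{7 \sqrt{2} \left(1 - i\right) e^{5 \sqrt{2} \omega \left(1 + i\right)}}{8000}
  F(ω) = 2πi·ΣRes = - \frac{7 \sqrt{2} i \pi \left(i \left(1 - i\right) e^{5 \sqrt{2} \omega \left(1 - i\right)} - \left(1 - i\right) e^{5 \sqrt{2} \omega \left(1 + i\right)}\right)}{4000} = \frac{7 \pi e^{5 \sqrt{2} \omega} \cos{\left(5 \sqrt{2} \omega + \frac{\pi}{4} \right)}}{1000}

Both cases combine into a single formula in |ω|:

F(ω) = \frac{7 \pi e^{- 5 \sqrt{2} \left|{\omega}\right|} \sin{\left(5 \sqrt{2} \left|{\omega}\right| + \frac{\pi}{4} \right)}}{1000}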